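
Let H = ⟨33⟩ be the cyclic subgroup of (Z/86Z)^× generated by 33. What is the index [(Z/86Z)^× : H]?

1

By Lagrange's theorem, ord_86(33) divides φ(86) = φ(2)·φ(43) = 1·42 = 42 = 2 · 3 · 7.
Divisors of 42: 1, 2, 3, 6, 7, 14, 21, 42.
Compute 33^d (mod 86) for the divisors d until we hit 1:
33^1 ≡ 33 (mod 86)
33^2 ≡ 57 (mod 86)
33^3 ≡ 75 (mod 86)
33^6 ≡ 35 (mod 86)
33^7 ≡ 37 (mod 86)
33^14 ≡ 79 (mod 86)
33^21 ≡ 85 (mod 86)
33^42 ≡ 1 (mod 86) ✓
So ord_86(33) = 42, hence |⟨33⟩| = 42.
Index = |(Z/86Z)^×| / |⟨33⟩| = 42 / 42 = 1.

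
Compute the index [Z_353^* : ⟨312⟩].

ord(312) | φ(353) = 353 − 1 = 352 = 2^5 · 11.
Divisors of 352: 1, 2, 4, 8, 11, 16, 22, 32, 44, 88, 176, 352.
Check 312^d mod 353 for each divisor in increasing order:
312^1 ≡ 312 (mod 353)
312^2 ≡ 269 (mod 353)
312^4 ≡ 349 (mod 353)
312^8 ≡ 16 (mod 353)
312^11 ≡ 36 (mod 353)
312^16 ≡ 256 (mod 353)
312^22 ≡ 237 (mod 353)
312^32 ≡ 231 (mod 353)
312^44 ≡ 42 (mod 353)
312^88 ≡ 352 (mod 353)
312^176 ≡ 1 (mod 353) ✓
Thus |⟨312⟩| = ord(312) = 176.
Index = |(Z/353Z)^×| / |⟨312⟩| = 352 / 176 = 2.

2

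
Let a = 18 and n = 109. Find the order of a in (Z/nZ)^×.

108

Since 18 ∈ (Z/109Z)^×, its order divides φ(109) = 109 − 1 = 108 = 2^2 · 3^3.
Divisors of 108: 1, 2, 3, 4, 6, 9, 12, 18, 27, 36, 54, 108.
Compute 18^d (mod 109) for the divisors d until we hit 1:
18^1 ≡ 18 (mod 109)
18^2 ≡ 106 (mod 109)
18^3 ≡ 55 (mod 109)
18^4 ≡ 9 (mod 109)
18^6 ≡ 82 (mod 109)
18^9 ≡ 41 (mod 109)
18^12 ≡ 75 (mod 109)
18^18 ≡ 46 (mod 109)
18^27 ≡ 33 (mod 109)
18^36 ≡ 45 (mod 109)
18^54 ≡ 108 (mod 109)
18^108 ≡ 1 (mod 109) ✓
Hence ord(18) = 108.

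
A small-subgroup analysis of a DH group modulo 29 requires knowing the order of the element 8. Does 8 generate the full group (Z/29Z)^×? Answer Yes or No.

φ(29) = 29 − 1 = 28 = 2^2 · 7.
It suffices to check that the order of 8 is not a proper divisor of 28: compute 8^(28/q) for q ∈ {2, 7}.
8^14 ≡ 28 (mod 29)  [q = 2: ≢ 1 ✓]
8^4 ≡ 7 (mod 29)  [q = 7: ≢ 1 ✓]
None equal 1, so ord_29(8) = 28: 8 is a primitive root.

Yes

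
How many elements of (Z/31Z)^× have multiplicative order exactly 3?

2

φ(31) = 31 − 1 = 30 = 2 · 3 · 5.
In a cyclic group of order 30, there are φ(d) elements of order d for each divisor d of 30, and zero for non-divisors.
3 | 30, and φ(3) = 3 − 1 = 2.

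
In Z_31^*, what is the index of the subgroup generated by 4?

By Lagrange's theorem, ord_31(4) divides φ(31) = 31 − 1 = 30 = 2 · 3 · 5.
Divisors of 30: 1, 2, 3, 5, 6, 10, 15, 30.
Compute 4^d (mod 31) for the divisors d until we hit 1:
4^1 ≡ 4
4^2 ≡ 16
4^3 ≡ 2
4^5 ≡ 1
Thus |⟨4⟩| = ord(4) = 5.
Index = |(Z/31Z)^×| / |⟨4⟩| = 30 / 5 = 6.

6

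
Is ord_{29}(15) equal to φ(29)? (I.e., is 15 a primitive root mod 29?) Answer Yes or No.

Yes

φ(29) = 29 − 1 = 28 = 2^2 · 7.
15 is a primitive root mod 29 iff 15^(φ(29)/q) ≢ 1 for every prime q | φ(29), i.e. q ∈ {2, 7}.
15^14 ≡ 28 (mod 29)  [q = 2: ≢ 1 ✓]
15^4 ≡ 20 (mod 29)  [q = 7: ≢ 1 ✓]
Every test exponent gives a nontrivial residue, hence 15 generates the full group.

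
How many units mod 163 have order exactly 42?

φ(163) = 163 − 1 = 162 = 2 · 3^4.
In a cyclic group of order 162, there are φ(d) elements of order d for each divisor d of 162, and zero for non-divisors.
Since 42 ∤ 162, the count is 0.

0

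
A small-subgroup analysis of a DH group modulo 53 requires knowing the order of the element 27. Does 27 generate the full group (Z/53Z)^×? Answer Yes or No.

Yes

φ(53) = 53 − 1 = 52 = 2^2 · 13.
It suffices to check that the order of 27 is not a proper divisor of 52: compute 27^(52/q) for q ∈ {2, 13}.
27^26 ≡ 52 (mod 53)  [q = 2: ≢ 1 ✓]
27^4 ≡ 10 (mod 53)  [q = 13: ≢ 1 ✓]
None equal 1, so ord_53(27) = 52: 27 is a primitive root.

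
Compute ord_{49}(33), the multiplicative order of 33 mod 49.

42

Since 33 ∈ (Z/49Z)^×, its order divides φ(49) = φ(7^2) = 7·(7−1) = 42 = 2 · 3 · 7.
Divisors of 42: 1, 2, 3, 6, 7, 14, 21, 42.
Test each divisor d:
33^1 ≡ 33 (mod 49)
33^2 ≡ 11 (mod 49)
33^3 ≡ 20 (mod 49)
33^6 ≡ 8 (mod 49)
33^7 ≡ 19 (mod 49)
33^14 ≡ 18 (mod 49)
33^21 ≡ 48 (mod 49)
33^42 ≡ 1 (mod 49) ✓
Hence ord(33) = 42.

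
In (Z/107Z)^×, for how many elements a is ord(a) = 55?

0

φ(107) = 107 − 1 = 106 = 2 · 53.
In a cyclic group of order 106, there are φ(d) elements of order d for each divisor d of 106, and zero for non-divisors.
55 does not divide 106, so no element of (Z/107Z)^× has order 55.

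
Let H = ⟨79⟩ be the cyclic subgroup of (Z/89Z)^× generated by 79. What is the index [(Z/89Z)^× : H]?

2

The order of 79 must divide φ(89) = 89 − 1 = 88 = 2^3 · 11.
Divisors of 88: 1, 2, 4, 8, 11, 22, 44, 88.
Check 79^d mod 89 for each divisor in increasing order:
79^1 ≡ 79 (mod 89)
79^2 ≡ 11 (mod 89)
79^4 ≡ 32 (mod 89)
79^8 ≡ 45 (mod 89)
79^11 ≡ 34 (mod 89)
79^22 ≡ 88 (mod 89)
79^44 ≡ 1 (mod 89) ✓
Thus |⟨79⟩| = ord(79) = 44.
Index = |(Z/89Z)^×| / |⟨79⟩| = 88 / 44 = 2.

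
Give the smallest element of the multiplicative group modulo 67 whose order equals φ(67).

φ(67) = 67 − 1 = 66 = 2 · 3 · 11.
g is a primitive root iff g^(66/q) ≢ 1 (mod 67) for each prime q ∈ {2, 3, 11}.
g = 2: 2^33 ≡ 66; 2^22 ≡ 37; 2^6 ≡ 64 — none is 1, so 2 is a primitive root.
So 2 is the smallest generator of (Z/67Z)^×.

2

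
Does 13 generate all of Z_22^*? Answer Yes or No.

Yes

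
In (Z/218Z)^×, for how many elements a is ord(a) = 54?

18

φ(218) = φ(2)·φ(109) = 1·108 = 108 = 2^2 · 3^3.
In a cyclic group of order 108, there are φ(d) elements of order d for each divisor d of 108, and zero for non-divisors.
54 = 2 · 3^3 divides 108, and φ(54) = 18.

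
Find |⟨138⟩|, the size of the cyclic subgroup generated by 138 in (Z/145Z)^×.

28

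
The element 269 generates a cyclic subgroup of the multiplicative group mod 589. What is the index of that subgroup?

6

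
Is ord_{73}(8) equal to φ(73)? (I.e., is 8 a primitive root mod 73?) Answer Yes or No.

φ(73) = 73 − 1 = 72 = 2^3 · 3^2.
8 is a primitive root mod 73 iff 8^(φ(73)/q) ≢ 1 for every prime q | φ(73), i.e. q ∈ {2, 3}.
8^36 ≡ 1 (mod 73)  [q = 2: ≡ 1 ✗]
8^24 ≡ 1 (mod 73)  [q = 3: ≡ 1 ✗]
8^36 ≡ 1 shows ord(8) | 36, strictly less than φ(73); not a primitive root.

No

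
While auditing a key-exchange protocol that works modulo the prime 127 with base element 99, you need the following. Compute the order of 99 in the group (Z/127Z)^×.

9

ord(99) | φ(127) = 127 − 1 = 126 = 2 · 3^2 · 7.
Divisors of 126: 1, 2, 3, 6, 7, 9, 14, 18, 21, 42, 63, 126.
Compute 99^d (mod 127) for the divisors d until we hit 1:
99^1 ≡ 99
99^2 ≡ 22
99^3 ≡ 19
99^6 ≡ 107
99^7 ≡ 52
99^9 ≡ 1
So ord_127(99) = 9.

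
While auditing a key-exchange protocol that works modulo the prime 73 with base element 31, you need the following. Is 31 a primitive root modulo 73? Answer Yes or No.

Yes

φ(73) = 73 − 1 = 72 = 2^3 · 3^2.
It suffices to check that the order of 31 is not a proper divisor of 72: compute 31^(72/q) for q ∈ {2, 3}.
31^36 ≡ 72 (mod 73)  [q = 2: ≢ 1 ✓]
31^24 ≡ 64 (mod 73)  [q = 3: ≢ 1 ✓]
None equal 1, so ord_73(31) = 72: 31 is a primitive root.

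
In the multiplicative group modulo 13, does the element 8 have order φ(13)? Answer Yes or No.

φ(13) = 13 − 1 = 12 = 2^2 · 3.
An element g generates (Z/13Z)^× iff g^(12/q) ≢ 1 (mod 13) for each prime q ∈ {2, 3}.
8^6 ≡ 12 (mod 13)  [q = 2: ≢ 1 ✓]
8^4 ≡ 1 (mod 13)  [q = 3: ≡ 1 ✗]
The check at q = 3 fails, so 8 generates a proper subgroup.

No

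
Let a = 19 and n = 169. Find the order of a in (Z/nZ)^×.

ord(19) | φ(169) = φ(13^2) = 13·(13−1) = 156 = 2^2 · 3 · 13.
Divisors of 156: 1, 2, 3, 4, 6, 12, 13, 26, 39, 52, 78, 156.
Test each divisor d:
19^1 ≡ 19 (mod 169)
19^2 ≡ 23 (mod 169)
19^3 ≡ 99 (mod 169)
19^4 ≡ 22 (mod 169)
19^6 ≡ 168 (mod 169)
19^12 ≡ 1 (mod 169) ✓
The smallest such exponent is 12, so the order of 19 is 12.

12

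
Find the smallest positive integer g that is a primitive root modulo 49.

3

φ(49) = φ(7^2) = 7·(7−1) = 42 = 2 · 3 · 7.
g is a primitive root iff g^(42/q) ≢ 1 (mod 49) for each prime q ∈ {2, 3, 7}.
g = 2: 2^21 ≡ 1 — hits 1, so not a primitive root.
g = 3: 3^21 ≡ 48; 3^14 ≡ 30; 3^6 ≡ 43 — none is 1, so 3 is a primitive root.
Hence the least primitive root of 49 is 3.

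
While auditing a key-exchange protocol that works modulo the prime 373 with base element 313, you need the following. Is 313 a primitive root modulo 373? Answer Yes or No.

φ(373) = 373 − 1 = 372 = 2^2 · 3 · 31.
313 is a primitive root mod 373 iff 313^(φ(373)/q) ≢ 1 for every prime q | φ(373), i.e. q ∈ {2, 3, 31}.
313^186 ≡ 372 (mod 373)  [q = 2: ≢ 1 ✓]
313^124 ≡ 284 (mod 373)  [q = 3: ≢ 1 ✓]
313^12 ≡ 154 (mod 373)  [q = 31: ≢ 1 ✓]
Every test exponent gives a nontrivial residue, hence 313 generates the full group.

Yes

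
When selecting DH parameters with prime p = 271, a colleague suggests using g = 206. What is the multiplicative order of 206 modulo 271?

Since 206 ∈ (Z/271Z)^×, its order divides φ(271) = 271 − 1 = 270 = 2 · 3^3 · 5.
Divisors of 270: 1, 2, 3, 5, 6, 9, 10, 15, 18, 27, 30, 45, 54, 90, 135, 270.
Test each divisor d:
206^1 ≡ 206
206^2 ≡ 160
206^3 ≡ 169
206^5 ≡ 211
206^6 ≡ 106
206^9 ≡ 28
206^10 ≡ 77
206^15 ≡ 258
206^18 ≡ 242
206^27 ≡ 1
The smallest such exponent is 27, so the order of 206 is 27.

27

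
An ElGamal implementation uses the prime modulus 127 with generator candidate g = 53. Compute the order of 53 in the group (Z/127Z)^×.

126

Since 53 ∈ (Z/127Z)^×, its order divides φ(127) = 127 − 1 = 126 = 2 · 3^2 · 7.
Divisors of 126: 1, 2, 3, 6, 7, 9, 14, 18, 21, 42, 63, 126.
Test each divisor d:
53^1 ≡ 53 (mod 127)
53^2 ≡ 15 (mod 127)
53^3 ≡ 33 (mod 127)
53^6 ≡ 73 (mod 127)
53^7 ≡ 59 (mod 127)
53^9 ≡ 123 (mod 127)
53^14 ≡ 52 (mod 127)
53^18 ≡ 16 (mod 127)
53^21 ≡ 20 (mod 127)
53^42 ≡ 19 (mod 127)
53^63 ≡ 126 (mod 127)
53^126 ≡ 1 (mod 127) ✓
The smallest such exponent is 126, so the order of 53 is 126.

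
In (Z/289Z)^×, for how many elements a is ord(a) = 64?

0

φ(289) = φ(17^2) = 17·(17−1) = 272 = 2^4 · 17.
Since (Z/289Z)^× is cyclic of order 272, the number of elements of order d is φ(d) when d | 272 and 0 otherwise.
Here 272 is not a multiple of 64, so there are no elements of order 64.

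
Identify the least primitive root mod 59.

φ(59) = 59 − 1 = 58 = 2 · 29.
Test candidates g = 2, 3, … against the prime factors q ∈ {2, 29} of φ(59): g is a generator iff g^(58/q) ≢ 1 for every such q.
g = 2: 2^29 ≡ 58; 2^2 ≡ 4 — none is 1, so 2 is a primitive root.
The smallest primitive root modulo 59 is 2.

2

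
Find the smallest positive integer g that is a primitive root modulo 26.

7

φ(26) = φ(2)·φ(13) = 1·12 = 12 = 2^2 · 3.
Test candidates g = 2, 3, … against the prime factors q ∈ {2, 3} of φ(26): g is a generator iff g^(12/q) ≢ 1 for every such q.
g = 2: gcd(2, 26) = 2 > 1, not a unit — skip.
g = 3: 3^6 ≡ 1 — hits 1, so not a primitive root.
g = 4: gcd(4, 26) = 2 > 1, not a unit — skip.
g = 5: 5^6 ≡ 25; 5^4 ≡ 1 — hits 1, so not a primitive root.
g = 6: gcd(6, 26) = 2 > 1, not a unit — skip.
g = 7: 7^6 ≡ 25; 7^4 ≡ 9 — none is 1, so 7 is a primitive root.
So 7 is the smallest generator of (Z/26Z)^×.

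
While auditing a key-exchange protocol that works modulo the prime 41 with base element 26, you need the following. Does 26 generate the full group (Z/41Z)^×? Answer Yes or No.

φ(41) = 41 − 1 = 40 = 2^3 · 5.
Test 26^(40/q) mod 41 for each prime factor q of 40:
26^20 ≡ 40 (mod 41)  [q = 2: ≢ 1 ✓]
26^8 ≡ 18 (mod 41)  [q = 5: ≢ 1 ✓]
All checks pass, so 26 has order 40 and is a primitive root modulo 41.

Yes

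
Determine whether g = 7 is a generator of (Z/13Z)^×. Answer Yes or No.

Yes

φ(13) = 13 − 1 = 12 = 2^2 · 3.
7 is a primitive root mod 13 iff 7^(φ(13)/q) ≢ 1 for every prime q | φ(13), i.e. q ∈ {2, 3}.
7^6 ≡ 12 (mod 13)  [q = 2: ≢ 1 ✓]
7^4 ≡ 9 (mod 13)  [q = 3: ≢ 1 ✓]
All checks pass, so 7 has order 12 and is a primitive root modulo 13.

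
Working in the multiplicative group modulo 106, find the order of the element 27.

The order of 27 must divide φ(106) = φ(2)·φ(53) = 1·52 = 52 = 2^2 · 13.
Divisors of 52: 1, 2, 4, 13, 26, 52.
Evaluate successive powers at the divisors of 52:
27^1 ≡ 27
27^2 ≡ 93
27^4 ≡ 63
27^13 ≡ 23
27^26 ≡ 105
27^52 ≡ 1
Hence ord(27) = 52.

52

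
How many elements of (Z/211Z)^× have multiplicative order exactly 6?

2

φ(211) = 211 − 1 = 210 = 2 · 3 · 5 · 7.
(Z/211Z)^× is cyclic (|G| = 210); a cyclic group of order m has exactly φ(d) elements of each order d | m, and none otherwise.
6 = 2 · 3 divides 210, and φ(6) = 2.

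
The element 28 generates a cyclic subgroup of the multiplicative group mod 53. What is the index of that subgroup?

4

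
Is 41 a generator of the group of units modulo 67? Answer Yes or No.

Yes

φ(67) = 67 − 1 = 66 = 2 · 3 · 11.
Test 41^(66/q) mod 67 for each prime factor q of 66:
41^33 ≡ 66 (mod 67)  [q = 2: ≢ 1 ✓]
41^22 ≡ 29 (mod 67)  [q = 3: ≢ 1 ✓]
41^6 ≡ 15 (mod 67)  [q = 11: ≢ 1 ✓]
All checks pass, so 41 has order 66 and is a primitive root modulo 67.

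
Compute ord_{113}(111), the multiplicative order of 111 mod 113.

28

Since 111 ∈ (Z/113Z)^×, its order divides φ(113) = 113 − 1 = 112 = 2^4 · 7.
Divisors of 112: 1, 2, 4, 7, 8, 14, 16, 28, 56, 112.
Test each divisor d:
111^1 ≡ 111 (mod 113)
111^2 ≡ 4 (mod 113)
111^4 ≡ 16 (mod 113)
111^7 ≡ 98 (mod 113)
111^8 ≡ 30 (mod 113)
111^14 ≡ 112 (mod 113)
111^16 ≡ 109 (mod 113)
111^28 ≡ 1 (mod 113) ✓
Hence ord(111) = 28.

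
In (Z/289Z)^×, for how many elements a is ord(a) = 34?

16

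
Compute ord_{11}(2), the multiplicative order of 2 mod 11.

By Lagrange's theorem, ord_11(2) divides φ(11) = 11 − 1 = 10 = 2 · 5.
Divisors of 10: 1, 2, 5, 10.
Compute 2^d (mod 11) for the divisors d until we hit 1:
2^1 ≡ 2 (mod 11)
2^2 ≡ 4 (mod 11)
2^5 ≡ 10 (mod 11)
2^10 ≡ 1 (mod 11) ✓
Therefore the multiplicative order of 2 modulo 11 is 10.

10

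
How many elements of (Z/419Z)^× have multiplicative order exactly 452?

φ(419) = 419 − 1 = 418 = 2 · 11 · 19.
Since (Z/419Z)^× is cyclic of order 418, the number of elements of order d is φ(d) when d | 418 and 0 otherwise.
Here 418 is not a multiple of 452, so there are no elements of order 452.

0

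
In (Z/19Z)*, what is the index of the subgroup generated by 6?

Since 6 ∈ (Z/19Z)^×, its order divides φ(19) = 19 − 1 = 18 = 2 · 3^2.
Divisors of 18: 1, 2, 3, 6, 9, 18.
Check 6^d mod 19 for each divisor in increasing order:
6^1 ≡ 6
6^2 ≡ 17
6^3 ≡ 7
6^6 ≡ 11
6^9 ≡ 1
Thus |⟨6⟩| = ord(6) = 9.
The index is φ(19) / ord(6) = 18 / 9 = 2.

2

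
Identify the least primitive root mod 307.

5

φ(307) = 307 − 1 = 306 = 2 · 3^2 · 17.
g is a primitive root iff g^(306/q) ≢ 1 (mod 307) for each prime q ∈ {2, 3, 17}.
g = 2: 2^153 ≡ 306; 2^102 ≡ 1 — hits 1, so not a primitive root.
g = 3: 3^153 ≡ 306; 3^102 ≡ 1 — hits 1, so not a primitive root.
g = 4: 4^153 ≡ 1 — hits 1, so not a primitive root.
g = 5: 5^153 ≡ 306; 5^102 ≡ 289; 5^18 ≡ 81 — none is 1, so 5 is a primitive root.
So 5 is the smallest generator of (Z/307Z)^×.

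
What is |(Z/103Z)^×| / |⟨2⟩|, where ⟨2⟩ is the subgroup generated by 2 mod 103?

2

ord(2) | φ(103) = 103 − 1 = 102 = 2 · 3 · 17.
Divisors of 102: 1, 2, 3, 6, 17, 34, 51, 102.
Test each divisor d:
2^1 ≡ 2 (mod 103)
2^2 ≡ 4 (mod 103)
2^3 ≡ 8 (mod 103)
2^6 ≡ 64 (mod 103)
2^17 ≡ 56 (mod 103)
2^34 ≡ 46 (mod 103)
2^51 ≡ 1 (mod 103) ✓
Thus |⟨2⟩| = ord(2) = 51.
Index = |(Z/103Z)^×| / |⟨2⟩| = 102 / 51 = 2.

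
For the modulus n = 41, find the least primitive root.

6

φ(41) = 41 − 1 = 40 = 2^3 · 5.
Test candidates g = 2, 3, … against the prime factors q ∈ {2, 5} of φ(41): g is a generator iff g^(40/q) ≢ 1 for every such q.
g = 2: 2^20 ≡ 1 — hits 1, so not a primitive root.
g = 3: 3^20 ≡ 40; 3^8 ≡ 1 — hits 1, so not a primitive root.
g = 4: 4^20 ≡ 1 — hits 1, so not a primitive root.
g = 5: 5^20 ≡ 1 — hits 1, so not a primitive root.
g = 6: 6^20 ≡ 40; 6^8 ≡ 10 — none is 1, so 6 is a primitive root.
Hence the least primitive root of 41 is 6.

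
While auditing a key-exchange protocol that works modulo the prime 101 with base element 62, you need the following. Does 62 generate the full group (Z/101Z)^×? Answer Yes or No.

φ(101) = 101 − 1 = 100 = 2^2 · 5^2.
An element g generates (Z/101Z)^× iff g^(100/q) ≢ 1 (mod 101) for each prime q ∈ {2, 5}.
62^50 ≡ 100 (mod 101)  [q = 2: ≢ 1 ✓]
62^20 ≡ 1 (mod 101)  [q = 5: ≡ 1 ✗]
62^20 ≡ 1 shows ord(62) | 20, strictly less than φ(101); not a primitive root.

No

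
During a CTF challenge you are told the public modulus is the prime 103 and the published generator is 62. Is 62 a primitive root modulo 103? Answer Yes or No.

φ(103) = 103 − 1 = 102 = 2 · 3 · 17.
An element g generates (Z/103Z)^× iff g^(102/q) ≢ 1 (mod 103) for each prime q ∈ {2, 3, 17}.
62^51 ≡ 102 (mod 103)  [q = 2: ≢ 1 ✓]
62^34 ≡ 46 (mod 103)  [q = 3: ≢ 1 ✓]
62^6 ≡ 93 (mod 103)  [q = 17: ≢ 1 ✓]
None equal 1, so ord_103(62) = 102: 62 is a primitive root.

Yes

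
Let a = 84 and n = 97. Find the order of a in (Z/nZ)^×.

96

By Lagrange's theorem, ord_97(84) divides φ(97) = 97 − 1 = 96 = 2^5 · 3.
Divisors of 96: 1, 2, 3, 4, 6, 8, 12, 16, 24, 32, 48, 96.
Check 84^d mod 97 for each divisor in increasing order:
84^1 ≡ 84
84^2 ≡ 72
84^3 ≡ 34
84^4 ≡ 43
84^6 ≡ 89
84^8 ≡ 6
84^12 ≡ 64
84^16 ≡ 36
84^24 ≡ 22
84^32 ≡ 35
84^48 ≡ 96
84^96 ≡ 1
The smallest such exponent is 96, so the order of 84 is 96.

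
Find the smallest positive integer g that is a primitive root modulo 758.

3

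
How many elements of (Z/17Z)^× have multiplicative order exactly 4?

2

φ(17) = 17 − 1 = 16 = 2^4.
(Z/17Z)^× is cyclic (|G| = 16); a cyclic group of order m has exactly φ(d) elements of each order d | m, and none otherwise.
4 = 2^2 divides 16, and φ(4) = 2.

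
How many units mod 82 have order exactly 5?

φ(82) = φ(2)·φ(41) = 1·40 = 40 = 2^3 · 5.
(Z/82Z)^× is cyclic (|G| = 40); a cyclic group of order m has exactly φ(d) elements of each order d | m, and none otherwise.
5 | 40, and φ(5) = 5 − 1 = 4.

4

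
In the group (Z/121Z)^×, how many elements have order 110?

φ(121) = φ(11^2) = 11·(11−1) = 110 = 2 · 5 · 11.
(Z/121Z)^× is cyclic (|G| = 110); a cyclic group of order m has exactly φ(d) elements of each order d | m, and none otherwise.
110 = 2 · 5 · 11 divides 110, and φ(110) = 40.

40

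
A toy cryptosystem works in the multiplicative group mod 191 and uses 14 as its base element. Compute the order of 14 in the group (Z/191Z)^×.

Since 14 ∈ (Z/191Z)^×, its order divides φ(191) = 191 − 1 = 190 = 2 · 5 · 19.
Divisors of 190: 1, 2, 5, 10, 19, 38, 95, 190.
Test each divisor d:
14^1 ≡ 14 (mod 191)
14^2 ≡ 5 (mod 191)
14^5 ≡ 159 (mod 191)
14^10 ≡ 69 (mod 191)
14^19 ≡ 190 (mod 191)
14^38 ≡ 1 (mod 191) ✓
Hence ord(14) = 38.

38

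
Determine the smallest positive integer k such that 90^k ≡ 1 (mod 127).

18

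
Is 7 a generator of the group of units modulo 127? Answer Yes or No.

φ(127) = 127 − 1 = 126 = 2 · 3^2 · 7.
Test 7^(126/q) mod 127 for each prime factor q of 126:
7^63 ≡ 126 (mod 127)  [q = 2: ≢ 1 ✓]
7^42 ≡ 107 (mod 127)  [q = 3: ≢ 1 ✓]
7^18 ≡ 64 (mod 127)  [q = 7: ≢ 1 ✓]
All checks pass, so 7 has order 126 and is a primitive root modulo 127.

Yes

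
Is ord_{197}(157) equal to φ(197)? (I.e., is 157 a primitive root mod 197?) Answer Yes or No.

φ(197) = 197 − 1 = 196 = 2^2 · 7^2.
It suffices to check that the order of 157 is not a proper divisor of 196: compute 157^(196/q) for q ∈ {2, 7}.
157^98 ≡ 1 (mod 197)  [q = 2: ≡ 1 ✗]
157^28 ≡ 104 (mod 197)  [q = 7: ≢ 1 ✓]
The check at q = 2 fails, so 157 generates a proper subgroup.

No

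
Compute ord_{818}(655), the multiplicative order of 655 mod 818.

ord(655) | φ(818) = φ(2)·φ(409) = 1·408 = 408 = 2^3 · 3 · 17.
Divisors of 408: 1, 2, 3, 4, 6, 8, 12, 17, 24, 34, 51, 68, 102, 136, 204, 408.
Test each divisor d:
655^1 ≡ 655 (mod 818)
655^2 ≡ 393 (mod 818)
655^3 ≡ 563 (mod 818)
655^4 ≡ 665 (mod 818)
655^6 ≡ 403 (mod 818)
655^8 ≡ 505 (mod 818)
655^12 ≡ 445 (mod 818)
655^17 ≡ 49 (mod 818)
655^24 ≡ 69 (mod 818)
655^34 ≡ 765 (mod 818)
655^51 ≡ 675 (mod 818)
655^68 ≡ 355 (mod 818)
655^102 ≡ 817 (mod 818)
655^136 ≡ 53 (mod 818)
655^204 ≡ 1 (mod 818) ✓
So ord_818(655) = 204.

204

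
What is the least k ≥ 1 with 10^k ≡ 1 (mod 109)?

108

By Lagrange's theorem, ord_109(10) divides φ(109) = 109 − 1 = 108 = 2^2 · 3^3.
Divisors of 108: 1, 2, 3, 4, 6, 9, 12, 18, 27, 36, 54, 108.
Evaluate successive powers at the divisors of 108:
10^1 ≡ 10
10^2 ≡ 100
10^3 ≡ 19
10^4 ≡ 81
10^6 ≡ 34
10^9 ≡ 101
10^12 ≡ 66
10^18 ≡ 64
10^27 ≡ 33
10^36 ≡ 63
10^54 ≡ 108
10^108 ≡ 1
Hence ord(10) = 108.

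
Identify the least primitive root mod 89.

φ(89) = 89 − 1 = 88 = 2^3 · 11.
Test candidates g = 2, 3, … against the prime factors q ∈ {2, 11} of φ(89): g is a generator iff g^(88/q) ≢ 1 for every such q.
g = 2: 2^44 ≡ 1 — hits 1, so not a primitive root.
g = 3: 3^44 ≡ 88; 3^8 ≡ 64 — none is 1, so 3 is a primitive root.
So 3 is the smallest generator of (Z/89Z)^×.

3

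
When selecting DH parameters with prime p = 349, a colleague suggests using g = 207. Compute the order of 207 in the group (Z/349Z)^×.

87

ord(207) | φ(349) = 349 − 1 = 348 = 2^2 · 3 · 29.
Divisors of 348: 1, 2, 3, 4, 6, 12, 29, 58, 87, 116, 174, 348.
Evaluate successive powers at the divisors of 348:
207^1 ≡ 207 (mod 349)
207^2 ≡ 271 (mod 349)
207^3 ≡ 257 (mod 349)
207^4 ≡ 151 (mod 349)
207^6 ≡ 88 (mod 349)
207^12 ≡ 66 (mod 349)
207^29 ≡ 122 (mod 349)
207^58 ≡ 226 (mod 349)
207^87 ≡ 1 (mod 349) ✓
Hence ord(207) = 87.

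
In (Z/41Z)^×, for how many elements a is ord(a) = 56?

0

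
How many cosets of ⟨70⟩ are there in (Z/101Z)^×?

2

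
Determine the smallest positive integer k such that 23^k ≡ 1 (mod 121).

11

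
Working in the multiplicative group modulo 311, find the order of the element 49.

31

ord(49) | φ(311) = 311 − 1 = 310 = 2 · 5 · 31.
Divisors of 310: 1, 2, 5, 10, 31, 62, 155, 310.
Compute 49^d (mod 311) for the divisors d until we hit 1:
49^1 ≡ 49 (mod 311)
49^2 ≡ 224 (mod 311)
49^5 ≡ 169 (mod 311)
49^10 ≡ 260 (mod 311)
49^31 ≡ 1 (mod 311) ✓
Therefore the multiplicative order of 49 modulo 311 is 31.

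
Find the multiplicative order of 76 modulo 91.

12

By Lagrange's theorem, ord_91(76) divides φ(91) = φ(7·13) = (7−1)·(13−1) = 6·12 = 72 = 2^3 · 3^2.
Divisors of 72: 1, 2, 3, 4, 6, 8, 9, 12, 18, 24, 36, 72.
Check 76^d mod 91 for each divisor in increasing order:
76^1 ≡ 76
76^2 ≡ 43
76^3 ≡ 83
76^4 ≡ 29
76^6 ≡ 64
76^8 ≡ 22
76^9 ≡ 34
76^12 ≡ 1
So ord_91(76) = 12.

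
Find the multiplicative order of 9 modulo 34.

8

ord(9) | φ(34) = φ(2)·φ(17) = 1·16 = 16 = 2^4.
Divisors of 16: 1, 2, 4, 8, 16.
Evaluate successive powers at the divisors of 16:
9^1 ≡ 9 (mod 34)
9^2 ≡ 13 (mod 34)
9^4 ≡ 33 (mod 34)
9^8 ≡ 1 (mod 34) ✓
The smallest such exponent is 8, so the order of 9 is 8.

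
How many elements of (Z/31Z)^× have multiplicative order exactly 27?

0

φ(31) = 31 − 1 = 30 = 2 · 3 · 5.
Since (Z/31Z)^× is cyclic of order 30, the number of elements of order d is φ(d) when d | 30 and 0 otherwise.
Here 30 is not a multiple of 27, so there are no elements of order 27.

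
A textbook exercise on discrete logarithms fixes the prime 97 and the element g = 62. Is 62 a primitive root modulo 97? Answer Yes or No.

No

φ(97) = 97 − 1 = 96 = 2^5 · 3.
62 is a primitive root mod 97 iff 62^(φ(97)/q) ≢ 1 for every prime q | φ(97), i.e. q ∈ {2, 3}.
62^48 ≡ 1 (mod 97)  [q = 2: ≡ 1 ✗]
62^32 ≡ 61 (mod 97)  [q = 3: ≢ 1 ✓]
The check at q = 2 fails, so 62 generates a proper subgroup.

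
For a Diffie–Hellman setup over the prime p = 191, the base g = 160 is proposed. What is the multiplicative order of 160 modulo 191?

19

Since 160 ∈ (Z/191Z)^×, its order divides φ(191) = 191 − 1 = 190 = 2 · 5 · 19.
Divisors of 190: 1, 2, 5, 10, 19, 38, 95, 190.
Test each divisor d:
160^1 ≡ 160
160^2 ≡ 6
160^5 ≡ 30
160^10 ≡ 136
160^19 ≡ 1
So ord_191(160) = 19.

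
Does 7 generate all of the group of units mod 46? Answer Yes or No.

Yes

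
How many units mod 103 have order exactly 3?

2

φ(103) = 103 − 1 = 102 = 2 · 3 · 17.
Since (Z/103Z)^× is cyclic of order 102, the number of elements of order d is φ(d) when d | 102 and 0 otherwise.
3 | 102, and φ(3) = 3 − 1 = 2.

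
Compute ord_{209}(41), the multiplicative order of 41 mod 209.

Since 41 ∈ (Z/209Z)^×, its order divides φ(209) = φ(11·19) = (11−1)·(19−1) = 10·18 = 180 = 2^2 · 3^2 · 5.
Divisors of 180: 1, 2, 3, 4, 5, 6, 9, 10, 12, 15, 18, 20, 30, 36, 45, 60, 90, 180.
Evaluate successive powers at the divisors of 180:
41^1 ≡ 41 (mod 209)
41^2 ≡ 9 (mod 209)
41^3 ≡ 160 (mod 209)
41^4 ≡ 81 (mod 209)
41^5 ≡ 186 (mod 209)
41^6 ≡ 102 (mod 209)
41^9 ≡ 18 (mod 209)
41^10 ≡ 111 (mod 209)
41^12 ≡ 163 (mod 209)
41^15 ≡ 164 (mod 209)
41^18 ≡ 115 (mod 209)
41^20 ≡ 199 (mod 209)
41^30 ≡ 144 (mod 209)
41^36 ≡ 58 (mod 209)
41^45 ≡ 208 (mod 209)
41^60 ≡ 45 (mod 209)
41^90 ≡ 1 (mod 209) ✓
Hence ord(41) = 90.

90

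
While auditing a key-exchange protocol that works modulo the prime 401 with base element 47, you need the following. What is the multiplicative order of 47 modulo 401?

200

By Lagrange's theorem, ord_401(47) divides φ(401) = 401 − 1 = 400 = 2^4 · 5^2.
Divisors of 400: 1, 2, 4, 5, 8, 10, 16, 20, 25, 40, 50, 80, 100, 200, 400.
Compute 47^d (mod 401) for the divisors d until we hit 1:
47^1 ≡ 47 (mod 401)
47^2 ≡ 204 (mod 401)
47^4 ≡ 313 (mod 401)
47^5 ≡ 275 (mod 401)
47^8 ≡ 125 (mod 401)
47^10 ≡ 237 (mod 401)
47^16 ≡ 387 (mod 401)
47^20 ≡ 29 (mod 401)
47^25 ≡ 356 (mod 401)
47^40 ≡ 39 (mod 401)
47^50 ≡ 20 (mod 401)
47^80 ≡ 318 (mod 401)
47^100 ≡ 400 (mod 401)
47^200 ≡ 1 (mod 401) ✓
So ord_401(47) = 200.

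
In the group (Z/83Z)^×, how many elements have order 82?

40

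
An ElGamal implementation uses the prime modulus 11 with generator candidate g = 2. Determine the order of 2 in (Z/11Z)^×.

10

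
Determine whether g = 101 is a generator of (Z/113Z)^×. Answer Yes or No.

Yes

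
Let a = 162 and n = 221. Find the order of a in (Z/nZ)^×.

ord(162) | φ(221) = φ(13·17) = (13−1)·(17−1) = 12·16 = 192 = 2^6 · 3.
Divisors of 192: 1, 2, 3, 4, 6, 8, 12, 16, 24, 32, 48, 64, 96, 192.
Test each divisor d:
162^1 ≡ 162 (mod 221)
162^2 ≡ 166 (mod 221)
162^3 ≡ 151 (mod 221)
162^4 ≡ 152 (mod 221)
162^6 ≡ 38 (mod 221)
162^8 ≡ 120 (mod 221)
162^12 ≡ 118 (mod 221)
162^16 ≡ 35 (mod 221)
162^24 ≡ 1 (mod 221) ✓
The smallest such exponent is 24, so the order of 162 is 24.

24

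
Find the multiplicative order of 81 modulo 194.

12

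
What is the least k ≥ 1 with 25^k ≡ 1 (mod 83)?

ord(25) | φ(83) = 83 − 1 = 82 = 2 · 41.
Divisors of 82: 1, 2, 41, 82.
Test each divisor d:
25^1 ≡ 25
25^2 ≡ 44
25^41 ≡ 1
Therefore the multiplicative order of 25 modulo 83 is 41.

41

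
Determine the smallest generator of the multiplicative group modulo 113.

φ(113) = 113 − 1 = 112 = 2^4 · 7.
Test candidates g = 2, 3, … against the prime factors q ∈ {2, 7} of φ(113): g is a generator iff g^(112/q) ≢ 1 for every such q.
g = 2: 2^56 ≡ 1 — hits 1, so not a primitive root.
g = 3: 3^56 ≡ 112; 3^16 ≡ 49 — none is 1, so 3 is a primitive root.
The smallest primitive root modulo 113 is 3.

3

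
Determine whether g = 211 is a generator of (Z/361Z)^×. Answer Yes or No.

φ(361) = φ(19^2) = 19·(19−1) = 342 = 2 · 3^2 · 19.
211 is a primitive root mod 361 iff 211^(φ(361)/q) ≢ 1 for every prime q | φ(361), i.e. q ∈ {2, 3, 19}.
211^171 ≡ 360 (mod 361)  [q = 2: ≢ 1 ✓]
211^114 ≡ 292 (mod 361)  [q = 3: ≢ 1 ✓]
211^18 ≡ 134 (mod 361)  [q = 19: ≢ 1 ✓]
All checks pass, so 211 has order 342 and is a primitive root modulo 361.

Yes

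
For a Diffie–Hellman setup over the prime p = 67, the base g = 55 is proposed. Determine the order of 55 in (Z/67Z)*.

33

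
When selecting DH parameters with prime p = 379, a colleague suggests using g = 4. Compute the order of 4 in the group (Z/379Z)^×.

189

ord(4) | φ(379) = 379 − 1 = 378 = 2 · 3^3 · 7.
Divisors of 378: 1, 2, 3, 6, 7, 9, 14, 18, 21, 27, 42, 54, 63, 126, 189, 378.
Test each divisor d:
4^1 ≡ 4
4^2 ≡ 16
4^3 ≡ 64
4^6 ≡ 306
4^7 ≡ 87
4^9 ≡ 255
4^14 ≡ 368
4^18 ≡ 216
4^21 ≡ 180
4^27 ≡ 125
4^42 ≡ 185
4^54 ≡ 86
4^63 ≡ 327
4^126 ≡ 51
4^189 ≡ 1
The smallest such exponent is 189, so the order of 4 is 189.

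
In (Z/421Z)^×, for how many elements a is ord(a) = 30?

φ(421) = 421 − 1 = 420 = 2^2 · 3 · 5 · 7.
(Z/421Z)^× is cyclic (|G| = 420); a cyclic group of order m has exactly φ(d) elements of each order d | m, and none otherwise.
30 = 2 · 3 · 5 divides 420, and φ(30) = 8.

8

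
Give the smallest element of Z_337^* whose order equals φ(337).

10

φ(337) = 337 − 1 = 336 = 2^4 · 3 · 7.
Test candidates g = 2, 3, … against the prime factors q ∈ {2, 3, 7} of φ(337): g is a generator iff g^(336/q) ≢ 1 for every such q.
g = 2: 2^168 ≡ 1 — hits 1, so not a primitive root.
g = 3: 3^168 ≡ 1 — hits 1, so not a primitive root.
g = 4: 4^168 ≡ 1 — hits 1, so not a primitive root.
g = 5: 5^168 ≡ 336; 5^112 ≡ 1 — hits 1, so not a primitive root.
g = 6: 6^168 ≡ 1 — hits 1, so not a primitive root.
g = 7: 7^168 ≡ 1 — hits 1, so not a primitive root.
g = 8: 8^168 ≡ 1 — hits 1, so not a primitive root.
g = 9: 9^168 ≡ 1 — hits 1, so not a primitive root.
g = 10: 10^168 ≡ 336; 10^112 ≡ 128; 10^48 ≡ 175 — none is 1, so 10 is a primitive root.
So 10 is the smallest generator of (Z/337Z)^×.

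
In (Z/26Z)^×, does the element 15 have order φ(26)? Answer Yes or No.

Yes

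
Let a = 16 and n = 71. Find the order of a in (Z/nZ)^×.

35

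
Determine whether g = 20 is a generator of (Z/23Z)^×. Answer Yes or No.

φ(23) = 23 − 1 = 22 = 2 · 11.
Test 20^(22/q) mod 23 for each prime factor q of 22:
20^11 ≡ 22 (mod 23)  [q = 2: ≢ 1 ✓]
20^2 ≡ 9 (mod 23)  [q = 11: ≢ 1 ✓]
None equal 1, so ord_23(20) = 22: 20 is a primitive root.

Yes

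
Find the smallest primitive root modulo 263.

φ(263) = 263 − 1 = 262 = 2 · 131.
Test candidates g = 2, 3, … against the prime factors q ∈ {2, 131} of φ(263): g is a generator iff g^(262/q) ≢ 1 for every such q.
g = 2: 2^131 ≡ 1 — hits 1, so not a primitive root.
g = 3: 3^131 ≡ 1 — hits 1, so not a primitive root.
g = 4: 4^131 ≡ 1 — hits 1, so not a primitive root.
g = 5: 5^131 ≡ 262; 5^2 ≡ 25 — none is 1, so 5 is a primitive root.
So 5 is the smallest generator of (Z/263Z)^×.

5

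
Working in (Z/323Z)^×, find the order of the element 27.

The order of 27 must divide φ(323) = φ(17·19) = (17−1)·(19−1) = 16·18 = 288 = 2^5 · 3^2.
Divisors of 288: 1, 2, 3, 4, 6, 8, 9, 12, 16, 18, 24, 32, 36, 48, 72, 96, 144, 288.
Test each divisor d:
27^1 ≡ 27
27^2 ≡ 83
27^3 ≡ 303
27^4 ≡ 106
27^6 ≡ 77
27^8 ≡ 254
27^9 ≡ 75
27^12 ≡ 115
27^16 ≡ 239
27^18 ≡ 134
27^24 ≡ 305
27^32 ≡ 273
27^36 ≡ 191
27^48 ≡ 1
The smallest such exponent is 48, so the order of 27 is 48.

48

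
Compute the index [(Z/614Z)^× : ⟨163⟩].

By Lagrange's theorem, ord_614(163) divides φ(614) = φ(2)·φ(307) = 1·306 = 306 = 2 · 3^2 · 17.
Divisors of 306: 1, 2, 3, 6, 9, 17, 18, 34, 51, 102, 153, 306.
Test each divisor d:
163^1 ≡ 163
163^2 ≡ 167
163^3 ≡ 205
163^6 ≡ 273
163^9 ≡ 91
163^17 ≡ 597
163^18 ≡ 299
163^34 ≡ 289
163^51 ≡ 613
163^102 ≡ 1
The order of 163 is 102, so the subgroup it generates has 102 elements.
Index = |(Z/614Z)^×| / |⟨163⟩| = 306 / 102 = 3.

3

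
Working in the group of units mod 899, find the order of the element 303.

ord(303) | φ(899) = φ(29·31) = (29−1)·(31−1) = 28·30 = 840 = 2^3 · 3 · 5 · 7.
Divisors of 840: 1, 2, 3, 4, 5, 6, 7, 8, 10, 12, 14, 15, 20, 21, 24, 28, 30, 35, 40, 42, 56, 60, 70, 84, 105, 120, 140, 168, 210, 280, 420, 840.
Compute 303^d (mod 899) for the divisors d until we hit 1:
303^1 ≡ 303
303^2 ≡ 111
303^3 ≡ 370
303^4 ≡ 634
303^5 ≡ 615
303^6 ≡ 252
303^7 ≡ 840
303^8 ≡ 103
303^10 ≡ 645
303^12 ≡ 574
303^14 ≡ 784
303^15 ≡ 216
303^20 ≡ 687
303^21 ≡ 492
303^24 ≡ 442
303^28 ≡ 639
303^30 ≡ 807
303^35 ≡ 57
303^40 ≡ 893
303^42 ≡ 233
303^56 ≡ 175
303^60 ≡ 373
303^70 ≡ 552
303^84 ≡ 349
303^105 ≡ 898
303^120 ≡ 683
303^140 ≡ 842
303^168 ≡ 436
303^210 ≡ 1
The smallest such exponent is 210, so the order of 303 is 210.

210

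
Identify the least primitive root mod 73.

5

φ(73) = 73 − 1 = 72 = 2^3 · 3^2.
g is a primitive root iff g^(72/q) ≢ 1 (mod 73) for each prime q ∈ {2, 3}.
g = 2: 2^36 ≡ 1 — hits 1, so not a primitive root.
g = 3: 3^36 ≡ 1 — hits 1, so not a primitive root.
g = 4: 4^36 ≡ 1 — hits 1, so not a primitive root.
g = 5: 5^36 ≡ 72; 5^24 ≡ 8 — none is 1, so 5 is a primitive root.
The smallest primitive root modulo 73 is 5.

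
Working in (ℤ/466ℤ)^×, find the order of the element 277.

232

By Lagrange's theorem, ord_466(277) divides φ(466) = φ(2)·φ(233) = 1·232 = 232 = 2^3 · 29.
Divisors of 232: 1, 2, 4, 8, 29, 58, 116, 232.
Test each divisor d:
277^1 ≡ 277 (mod 466)
277^2 ≡ 305 (mod 466)
277^4 ≡ 291 (mod 466)
277^8 ≡ 335 (mod 466)
277^29 ≡ 245 (mod 466)
277^58 ≡ 377 (mod 466)
277^116 ≡ 465 (mod 466)
277^232 ≡ 1 (mod 466) ✓
Therefore the multiplicative order of 277 modulo 466 is 232.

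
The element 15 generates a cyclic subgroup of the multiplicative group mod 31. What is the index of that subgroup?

3

The order of 15 must divide φ(31) = 31 − 1 = 30 = 2 · 3 · 5.
Divisors of 30: 1, 2, 3, 5, 6, 10, 15, 30.
Test each divisor d:
15^1 ≡ 15 (mod 31)
15^2 ≡ 8 (mod 31)
15^3 ≡ 27 (mod 31)
15^5 ≡ 30 (mod 31)
15^6 ≡ 16 (mod 31)
15^10 ≡ 1 (mod 31) ✓
The order of 15 is 10, so the subgroup it generates has 10 elements.
[(Z/31Z)^× : ⟨15⟩] = 30/10 = 3.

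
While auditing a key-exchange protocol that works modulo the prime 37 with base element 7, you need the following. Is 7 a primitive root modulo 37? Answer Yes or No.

No

φ(37) = 37 − 1 = 36 = 2^2 · 3^2.
It suffices to check that the order of 7 is not a proper divisor of 36: compute 7^(36/q) for q ∈ {2, 3}.
7^18 ≡ 1 (mod 37)  [q = 2: ≡ 1 ✗]
7^12 ≡ 10 (mod 37)  [q = 3: ≢ 1 ✓]
7^18 ≡ 1 shows ord(7) | 18, strictly less than φ(37); not a primitive root.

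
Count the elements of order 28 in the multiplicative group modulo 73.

0

φ(73) = 73 − 1 = 72 = 2^3 · 3^2.
(Z/73Z)^× is cyclic (|G| = 72); a cyclic group of order m has exactly φ(d) elements of each order d | m, and none otherwise.
Since 28 ∤ 72, the count is 0.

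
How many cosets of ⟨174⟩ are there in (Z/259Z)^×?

By Lagrange's theorem, ord_259(174) divides φ(259) = φ(7·37) = (7−1)·(37−1) = 6·36 = 216 = 2^3 · 3^3.
Divisors of 216: 1, 2, 3, 4, 6, 8, 9, 12, 18, 24, 27, 36, 54, 72, 108, 216.
Check 174^d mod 259 for each divisor in increasing order:
174^1 ≡ 174
174^2 ≡ 232
174^3 ≡ 223
174^4 ≡ 211
174^6 ≡ 1
The order of 174 is 6, so the subgroup it generates has 6 elements.
[(Z/259Z)^× : ⟨174⟩] = 216/6 = 36.

36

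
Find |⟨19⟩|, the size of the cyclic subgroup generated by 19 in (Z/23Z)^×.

22

By Lagrange's theorem, ord_23(19) divides φ(23) = 23 − 1 = 22 = 2 · 11.
Divisors of 22: 1, 2, 11, 22.
Test each divisor d:
19^1 ≡ 19 (mod 23)
19^2 ≡ 16 (mod 23)
19^11 ≡ 22 (mod 23)
19^22 ≡ 1 (mod 23) ✓
So ord_23(19) = 22.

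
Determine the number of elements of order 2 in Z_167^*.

1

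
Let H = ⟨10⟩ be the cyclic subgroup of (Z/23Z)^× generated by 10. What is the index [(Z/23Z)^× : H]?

ord(10) | φ(23) = 23 − 1 = 22 = 2 · 11.
Divisors of 22: 1, 2, 11, 22.
Test each divisor d:
10^1 ≡ 10
10^2 ≡ 8
10^11 ≡ 22
10^22 ≡ 1
So ord_23(10) = 22, hence |⟨10⟩| = 22.
[(Z/23Z)^× : ⟨10⟩] = 22/22 = 1.

1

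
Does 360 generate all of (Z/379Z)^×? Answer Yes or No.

φ(379) = 379 − 1 = 378 = 2 · 3^3 · 7.
It suffices to check that the order of 360 is not a proper divisor of 378: compute 360^(378/q) for q ∈ {2, 3, 7}.
360^189 ≡ 378 (mod 379)  [q = 2: ≢ 1 ✓]
360^126 ≡ 327 (mod 379)  [q = 3: ≢ 1 ✓]
360^54 ≡ 125 (mod 379)  [q = 7: ≢ 1 ✓]
None equal 1, so ord_379(360) = 378: 360 is a primitive root.

Yes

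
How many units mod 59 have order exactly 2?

1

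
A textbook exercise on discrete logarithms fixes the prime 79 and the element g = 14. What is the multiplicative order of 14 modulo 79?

26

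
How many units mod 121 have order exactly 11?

φ(121) = φ(11^2) = 11·(11−1) = 110 = 2 · 5 · 11.
In a cyclic group of order 110, there are φ(d) elements of order d for each divisor d of 110, and zero for non-divisors.
11 | 110, and φ(11) = 11 − 1 = 10.

10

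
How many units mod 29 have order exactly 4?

2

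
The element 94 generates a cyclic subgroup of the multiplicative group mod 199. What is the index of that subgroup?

Since 94 ∈ (Z/199Z)^×, its order divides φ(199) = 199 − 1 = 198 = 2 · 3^2 · 11.
Divisors of 198: 1, 2, 3, 6, 9, 11, 18, 22, 33, 66, 99, 198.
Evaluate successive powers at the divisors of 198:
94^1 ≡ 94 (mod 199)
94^2 ≡ 80 (mod 199)
94^3 ≡ 157 (mod 199)
94^6 ≡ 172 (mod 199)
94^9 ≡ 139 (mod 199)
94^11 ≡ 175 (mod 199)
94^18 ≡ 18 (mod 199)
94^22 ≡ 178 (mod 199)
94^33 ≡ 106 (mod 199)
94^66 ≡ 92 (mod 199)
94^99 ≡ 1 (mod 199) ✓
Thus |⟨94⟩| = ord(94) = 99.
Index = |(Z/199Z)^×| / |⟨94⟩| = 198 / 99 = 2.

2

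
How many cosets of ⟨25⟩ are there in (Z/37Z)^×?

2

By Lagrange's theorem, ord_37(25) divides φ(37) = 37 − 1 = 36 = 2^2 · 3^2.
Divisors of 36: 1, 2, 3, 4, 6, 9, 12, 18, 36.
Evaluate successive powers at the divisors of 36:
25^1 ≡ 25 (mod 37)
25^2 ≡ 33 (mod 37)
25^3 ≡ 11 (mod 37)
25^4 ≡ 16 (mod 37)
25^6 ≡ 10 (mod 37)
25^9 ≡ 36 (mod 37)
25^12 ≡ 26 (mod 37)
25^18 ≡ 1 (mod 37) ✓
Thus |⟨25⟩| = ord(25) = 18.
The index is φ(37) / ord(25) = 36 / 18 = 2.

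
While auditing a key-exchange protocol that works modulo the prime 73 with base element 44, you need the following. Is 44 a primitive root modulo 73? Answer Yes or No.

Yes

φ(73) = 73 − 1 = 72 = 2^3 · 3^2.
44 is a primitive root mod 73 iff 44^(φ(73)/q) ≢ 1 for every prime q | φ(73), i.e. q ∈ {2, 3}.
44^36 ≡ 72 (mod 73)  [q = 2: ≢ 1 ✓]
44^24 ≡ 64 (mod 73)  [q = 3: ≢ 1 ✓]
None equal 1, so ord_73(44) = 72: 44 is a primitive root.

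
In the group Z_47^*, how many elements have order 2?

φ(47) = 47 − 1 = 46 = 2 · 23.
(Z/47Z)^× is cyclic (|G| = 46); a cyclic group of order m has exactly φ(d) elements of each order d | m, and none otherwise.
2 | 46, and φ(2) = 2 − 1 = 1.

1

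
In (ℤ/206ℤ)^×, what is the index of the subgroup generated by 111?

ord(111) | φ(206) = φ(2)·φ(103) = 1·102 = 102 = 2 · 3 · 17.
Divisors of 102: 1, 2, 3, 6, 17, 34, 51, 102.
Check 111^d mod 206 for each divisor in increasing order:
111^1 ≡ 111
111^2 ≡ 167
111^3 ≡ 203
111^6 ≡ 9
111^17 ≡ 1
The order of 111 is 17, so the subgroup it generates has 17 elements.
The index is φ(206) / ord(111) = 102 / 17 = 6.

6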